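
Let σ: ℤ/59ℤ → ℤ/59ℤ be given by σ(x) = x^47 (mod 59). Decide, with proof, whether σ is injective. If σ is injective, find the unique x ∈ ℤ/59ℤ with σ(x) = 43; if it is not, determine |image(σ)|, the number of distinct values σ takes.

Since 59 is prime, the nonzero elements of ℤ/59ℤ form a cyclic group of order 58.
As gcd(47, 58) = 1, raising to the 47th power is a bijection on this group: if u^47 ≡ v^47 then (uv^{−1})^47 = 1, and the only element of order dividing gcd(47, 58) = 1 is 1, so u = v.
With σ(0) = 0 this makes σ injective on all of ℤ/59ℤ, hence bijective (finite equal-size domain and codomain). In particular σ is injective.
Since σ is injective, we find the preimage of 43. The inverse of x ↦ x^47 on (ℤ/59ℤ)^× is x ↦ x^21, because 47·21 = 987 = 17·58 + 1 ≡ 1 (mod 58) and x^{58} = 1 for x ≠ 0 (Fermat). So σ⁻¹(43) = 43^21 mod 59.
Repeated squaring mod 59: 43^1 ≡ 43, 43^2 ≡ 43² = 1849 ≡ 20, 43^4 ≡ 20² = 400 ≡ 46, 43^8 ≡ 46² = 2116 ≡ 51, 43^16 ≡ 51² = 2601 ≡ 5. Since 21 = 16 + 4 + 1, 43^21 ≡ 5·46·43: 5·46 = 230 ≡ 53, then 53·43 = 2279 ≡ 37. So 43^21 ≡ 37 (mod 59).
Hence σ⁻¹(43) = 37.

37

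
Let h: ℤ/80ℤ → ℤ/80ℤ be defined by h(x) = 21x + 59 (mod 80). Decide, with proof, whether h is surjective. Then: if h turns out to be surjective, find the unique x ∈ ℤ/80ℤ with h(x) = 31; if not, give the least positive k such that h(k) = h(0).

Recall: surjectivity means every element of the codomain has a preimage under h.
Since gcd(21, 80) = 1, 21 is invertible modulo 80. Euclid's algorithm: 80 = 3·21 + 17, 21 = 1·17 + 4, 17 = 4·4 + 1; back-substituting gives 1 = 61·21 − 16·80, so 21⁻¹ ≡ 61 (mod 80).
Then y ↦ 61(y − 59) is a two-sided inverse to h, so every y ∈ ℤ/80ℤ has a preimage.
Therefore h is surjective.
Since h is surjective, we find h⁻¹(31): we need 21x ≡ 31 − 59 ≡ 52 (mod 80). Using 21⁻¹ = 61: x ≡ 61·52 = 3172 = 39·80 + 52, so x = 52.
Check: h(52) = 21·52 + 59 = 1151 = 14·80 + 31 ≡ 31 (mod 80).

52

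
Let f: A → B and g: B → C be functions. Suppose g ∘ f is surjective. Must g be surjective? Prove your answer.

surjective

Let c ∈ C. Since g ∘ f is surjective, some a ∈ A has g(f(a)) = c. Then b = f(a) ∈ B satisfies g(b) = c. So g is surjective.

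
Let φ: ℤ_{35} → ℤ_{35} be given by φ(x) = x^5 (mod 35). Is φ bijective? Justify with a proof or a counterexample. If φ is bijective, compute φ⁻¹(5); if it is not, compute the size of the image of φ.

Computing x^5 mod 35 for each x (by repeated squaring, reducing mod 35 at every step), the values φ(0), φ(1), …, φ(34) are: 0, 1, 32, 33, 9, 10, 6, 7, 8, 4, 5, 16, 17, 13, 14, 15, 11, 12, 23, 24, 20, 21, 22, 18, 19, 30, 31, 27, 28, 29, 25, 26, 2, 3, 34.
Every element of ℤ_{35} appears exactly once in this list, so φ is a bijection, and in particular bijective.
Since φ is bijective, we read off the preimage of 5 from the same table: φ(10) = 5, so φ⁻¹(5) = 10.

10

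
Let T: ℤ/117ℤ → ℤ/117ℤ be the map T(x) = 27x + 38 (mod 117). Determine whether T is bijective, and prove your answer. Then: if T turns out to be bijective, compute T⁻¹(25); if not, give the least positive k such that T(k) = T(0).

Recall: T is injective when T(u) = T(v) forces u = v.
We have gcd(27, 117) = 9 > 1. Taking u = 0 and v = 13: T(0) = 38 and T(13) = 27·13 + 38 = 389 ≡ 38 (mod 117).
So T(0) = T(13) while 0 ≠ 13, so T is not injective, hence not bijective.
Since T is not bijective, we find the least positive k with T(k) = T(0): this means 27k ≡ 0 (mod 117), i.e. 117 ∣ 27k. Since gcd(27, 117) = 9, dividing through by 9 this holds exactly when 13 ∣ 3k, and as gcd(3, 13) = 1, exactly when 13 ∣ k.
The smallest positive such k is 13.

13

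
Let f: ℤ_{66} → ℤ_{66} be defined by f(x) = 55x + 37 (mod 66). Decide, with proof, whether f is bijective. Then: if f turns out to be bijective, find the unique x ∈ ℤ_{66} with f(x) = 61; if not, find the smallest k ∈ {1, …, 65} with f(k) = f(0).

6

Recall that f is injective when f(a) = f(b) forces a = b.
We have gcd(55, 66) = 11 > 1. Taking a = 0 and b = 6: f(0) = 37 and f(6) = 55·6 + 37 = 367 ≡ 37 (mod 66).
So f(0) = f(6) while 0 ≠ 6, thus f is not injective, hence not bijective.
Since f is not bijective, we find the least positive k with f(k) = f(0): this means 55k ≡ 0 (mod 66), i.e. 66 ∣ 55k. Since gcd(55, 66) = 11, dividing through by 11 this holds exactly when 6 ∣ 5k, and as gcd(5, 6) = 1, exactly when 6 ∣ k.
The smallest positive such k is 6.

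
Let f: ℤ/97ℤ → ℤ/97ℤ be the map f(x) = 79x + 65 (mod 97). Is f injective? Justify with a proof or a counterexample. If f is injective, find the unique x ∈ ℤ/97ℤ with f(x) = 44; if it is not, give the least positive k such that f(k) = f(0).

82

If f(a) = f(b), then 79a ≡ 79b (mod 97). Because gcd(79, 97) = 1, we may cancel 79 to get a ≡ b (mod 97).
Hence f is injective.
We now compute 79⁻¹ mod 97 explicitly. Euclid's algorithm: 97 = 1·79 + 18, 79 = 4·18 + 7, 18 = 2·7 + 4, 7 = 1·4 + 3, 4 = 1·3 + 1; back-substituting gives 1 = 70·79 − 57·97, so 79⁻¹ ≡ 70 (mod 97).
Since f is injective, we compute f⁻¹(44): solve 79x + 65 ≡ 44 (mod 97), i.e. 79x ≡ 76 (mod 97).
Multiplying by 79⁻¹ = 70 gives x ≡ 70·76 = 5320 = 54·97 + 82 ≡ 82 (mod 97).
Check: f(82) = 79·82 + 65 = 6543 = 67·97 + 44 ≡ 44 (mod 97).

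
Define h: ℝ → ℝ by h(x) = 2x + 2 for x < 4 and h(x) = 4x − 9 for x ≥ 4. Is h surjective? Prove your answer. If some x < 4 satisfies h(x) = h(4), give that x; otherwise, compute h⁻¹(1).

5/2

Both pieces are strictly increasing (slopes 2 and 4), so each is injective on its own interval.
The left piece maps (−∞, 4) onto (−∞, 10); the right piece maps [4, ∞) onto [7, ∞).
The union (−∞, 10) ∪ [7, ∞) covers ℝ, so h is surjective.
For the follow-up: the images overlap, so an x < 4 with h(x) = h(4) exists. h(4) = 7; solving 2x + 2 = 7 for x < 4 gives x = (7 − 2)/2 = 5/2.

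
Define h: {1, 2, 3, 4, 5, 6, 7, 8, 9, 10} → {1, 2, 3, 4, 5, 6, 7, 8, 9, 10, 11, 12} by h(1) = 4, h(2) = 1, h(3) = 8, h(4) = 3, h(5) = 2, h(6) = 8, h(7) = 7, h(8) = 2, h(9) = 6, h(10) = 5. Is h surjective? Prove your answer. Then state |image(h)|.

8

No element maps to 9, so h is not surjective.
The image of h is {1, 2, 3, 4, 5, 6, 7, 8}, which has 8 elements.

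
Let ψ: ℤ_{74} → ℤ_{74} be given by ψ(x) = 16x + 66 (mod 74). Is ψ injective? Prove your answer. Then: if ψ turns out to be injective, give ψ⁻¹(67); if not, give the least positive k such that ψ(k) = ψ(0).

37

We have gcd(16, 74) = 2 > 1. Taking u = 0 and v = 37: ψ(0) = 66 and ψ(37) = 16·37 + 66 = 658 ≡ 66 (mod 74).
So ψ(0) = ψ(37) while 0 ≠ 37, so ψ is not injective.
Since ψ is not injective, we find the least positive k with ψ(k) = ψ(0): this means 16k ≡ 0 (mod 74), i.e. 74 ∣ 16k. Since gcd(16, 74) = 2, dividing through by 2 this holds exactly when 37 ∣ 8k, and as gcd(8, 37) = 1, exactly when 37 ∣ k.
The smallest positive such k is 37.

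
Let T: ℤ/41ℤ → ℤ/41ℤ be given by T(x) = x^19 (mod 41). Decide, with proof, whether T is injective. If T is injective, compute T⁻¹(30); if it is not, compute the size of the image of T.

Since 41 is prime, the nonzero elements of ℤ/41ℤ form a cyclic group of order 40.
As gcd(19, 40) = 1, raising to the 19th power is a bijection on this group: if a^19 ≡ b^19 then (ab^{−1})^19 = 1, and the only element of order dividing gcd(19, 40) = 1 is 1, so a = b.
With T(0) = 0 this makes T injective on all of ℤ/41ℤ, hence bijective (finite equal-size domain and codomain). In particular T is injective.
Since T is injective, we find the preimage of 30. The inverse of x ↦ x^19 on (ℤ/41ℤ)^× is x ↦ x^19, because 19·19 = 361 = 9·40 + 1 ≡ 1 (mod 40) and x^{40} = 1 for x ≠ 0 (Fermat). So T⁻¹(30) = 30^19 mod 41.
Repeated squaring mod 41: 30^1 ≡ 30, 30^2 ≡ 30² = 900 ≡ 39, 30^4 ≡ 39² = 1521 ≡ 4, 30^8 ≡ 4² = 16, 30^16 ≡ 16² = 256 ≡ 10. Since 19 = 16 + 2 + 1, 30^19 ≡ 10·39·30: 10·39 = 390 ≡ 21, then 21·30 = 630 ≡ 15. So 30^19 ≡ 15 (mod 41).
Hence T⁻¹(30) = 15.

15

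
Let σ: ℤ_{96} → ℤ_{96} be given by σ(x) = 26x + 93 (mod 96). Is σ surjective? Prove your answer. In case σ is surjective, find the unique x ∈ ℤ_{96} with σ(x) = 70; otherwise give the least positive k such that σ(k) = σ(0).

48

Recall: surjectivity means every element of the codomain has a preimage under σ.
Since gcd(26, 96) = 2, we have 26x ≡ 0 (mod 2) for all x, so σ(x) ≡ 1 (mod 2).
But 0 ≢ 1 (mod 2), so 0 ∈ ℤ_{96} has no preimage. Hence σ is not surjective.
Since σ is not surjective, we find the least positive k with σ(k) = σ(0): this means 26k ≡ 0 (mod 96), i.e. 96 ∣ 26k. Since gcd(26, 96) = 2, dividing through by 2 this holds exactly when 48 ∣ 13k, and as gcd(13, 48) = 1, exactly when 48 ∣ k.
The smallest positive such k is 48.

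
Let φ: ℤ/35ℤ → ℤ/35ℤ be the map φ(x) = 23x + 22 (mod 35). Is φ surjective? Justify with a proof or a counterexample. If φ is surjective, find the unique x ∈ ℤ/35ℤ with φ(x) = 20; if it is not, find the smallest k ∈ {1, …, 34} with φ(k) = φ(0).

6

Since gcd(23, 35) = 1, 23 is invertible modulo 35. Euclid's algorithm: 35 = 1·23 + 12, 23 = 1·12 + 11, 12 = 1·11 + 1; back-substituting gives 1 = 32·23 − 21·35, so 23⁻¹ ≡ 32 (mod 35).
Then y ↦ 32(y − 22) is a two-sided inverse to φ, so every y ∈ ℤ/35ℤ has a preimage.
Hence φ is surjective.
Since φ is surjective, we compute φ⁻¹(20): solve 23x + 22 ≡ 20 (mod 35), i.e. 23x ≡ 33 (mod 35).
Multiplying by 23⁻¹ = 32 gives x ≡ 32·33 = 1056 = 30·35 + 6 ≡ 6 (mod 35).
Check: φ(6) = 23·6 + 22 = 160 = 4·35 + 20 ≡ 20 (mod 35).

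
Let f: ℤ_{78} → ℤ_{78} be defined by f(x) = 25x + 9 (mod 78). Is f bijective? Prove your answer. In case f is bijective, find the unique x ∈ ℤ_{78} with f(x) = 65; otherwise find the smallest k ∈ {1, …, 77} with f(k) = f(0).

Suppose f(a) = f(b) in ℤ_{78}. Then 25a + 9 ≡ 25b + 9 (mod 78), therefore 25(a − b) ≡ 0 (mod 78).
Since gcd(25, 78) = 1, 25 is invertible modulo 78, therefore a − b ≡ 0 (mod 78), i.e. a = b.
We now compute 25⁻¹ mod 78 explicitly. Euclid's algorithm: 78 = 3·25 + 3, 25 = 8·3 + 1; back-substituting gives 1 = 25·25 − 8·78, so 25⁻¹ ≡ 25 (mod 78).
Then y ↦ 25(y − 9) is a two-sided inverse to f, so every y ∈ ℤ_{78} has a preimage.
So f is bijective.
Since f is bijective, we compute f⁻¹(65): solve 25x + 9 ≡ 65 (mod 78), i.e. 25x ≡ 56 (mod 78).
Multiplying by 25⁻¹ = 25 gives x ≡ 25·56 = 1400 = 17·78 + 74 ≡ 74 (mod 78).
Check: f(74) = 25·74 + 9 = 1859 = 23·78 + 65 ≡ 65 (mod 78).

74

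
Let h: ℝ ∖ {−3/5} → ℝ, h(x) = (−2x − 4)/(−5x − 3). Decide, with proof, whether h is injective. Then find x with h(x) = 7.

Suppose h(a) = h(b). Cross-multiplying: (−2a − 4)(−5b − 3) = (−2b − 4)(−5a − 3).
Expanding both sides and cancelling the symmetric terms leaves −14·(a − b) = 0. Since −14 ≠ 0, a = b. Thus h is injective.
Solving h(x) = 7: cross-multiplying gives −2x − 4 = 7(−5x − 3), which rearranges to 33x = −17, so x = −17/33.

-17/33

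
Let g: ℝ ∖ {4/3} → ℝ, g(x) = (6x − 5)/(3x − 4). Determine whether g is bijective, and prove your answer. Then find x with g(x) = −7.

11/9

If g(x) = 2, cross-multiplying gives 3(6x − 5) = 6(3x − 4), which simplifies to −15 = −24 — false.  So 2 has no preimage and g is not surjective.
Thus g is not bijective.
Solving g(x) = −7: cross-multiplying gives 6x − 5 = −7(3x − 4), which rearranges to 27x = 33, so x = 11/9.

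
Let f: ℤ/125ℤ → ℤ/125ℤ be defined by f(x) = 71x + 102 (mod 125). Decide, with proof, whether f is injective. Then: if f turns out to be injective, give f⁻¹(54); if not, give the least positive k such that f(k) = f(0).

112

Recall that injectivity means: for all x_1, x_2 in the domain, f(x_1) = f(x_2) implies x_1 = x_2.
Suppose f(x_1) = f(x_2) in ℤ/125ℤ. Then 71x_1 + 102 ≡ 71x_2 + 102 (mod 125), therefore 71(x_1 − x_2) ≡ 0 (mod 125).
Since gcd(71, 125) = 1, 71 is invertible modulo 125, thus x_1 − x_2 ≡ 0 (mod 125), i.e. x_1 = x_2.
Thus f is injective.
We now compute 71⁻¹ mod 125 explicitly. Euclid's algorithm: 125 = 1·71 + 54, 71 = 1·54 + 17, 54 = 3·17 + 3, 17 = 5·3 + 2, 3 = 1·2 + 1; back-substituting gives 1 = 81·71 − 46·125, so 71⁻¹ ≡ 81 (mod 125).
Since f is injective, we compute f⁻¹(54): solve 71x + 102 ≡ 54 (mod 125), i.e. 71x ≡ 77 (mod 125).
Multiplying by 71⁻¹ = 81 gives x ≡ 81·77 = 6237 = 49·125 + 112 ≡ 112 (mod 125).
Check: f(112) = 71·112 + 102 = 8054 = 64·125 + 54 ≡ 54 (mod 125).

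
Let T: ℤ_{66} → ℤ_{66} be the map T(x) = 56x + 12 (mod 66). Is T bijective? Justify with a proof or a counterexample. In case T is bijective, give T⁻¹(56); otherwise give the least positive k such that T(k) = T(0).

We have gcd(56, 66) = 2 > 1. Taking a = 0 and b = 33: T(0) = 12 and T(33) = 56·33 + 12 = 1860 ≡ 12 (mod 66).
So T(0) = T(33) while 0 ≠ 33, thus T is not injective, hence not bijective.
Since T is not bijective, we find the least positive k with T(k) = T(0): this means 56k ≡ 0 (mod 66), i.e. 66 ∣ 56k. Since gcd(56, 66) = 2, dividing through by 2 this holds exactly when 33 ∣ 28k, and as gcd(28, 33) = 1, exactly when 33 ∣ k.
The smallest positive such k is 33.

33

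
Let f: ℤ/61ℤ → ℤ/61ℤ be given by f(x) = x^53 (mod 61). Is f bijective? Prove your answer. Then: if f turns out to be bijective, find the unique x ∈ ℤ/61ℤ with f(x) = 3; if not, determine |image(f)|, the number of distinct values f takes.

52

Since 61 is prime, the nonzero elements of ℤ/61ℤ form a cyclic group of order 60.
As gcd(53, 60) = 1, raising to the 53rd power is a bijection on this group: if u^53 ≡ v^53 then (uv^{−1})^53 = 1, and the only element of order dividing gcd(53, 60) = 1 is 1, so u = v.
With f(0) = 0 this makes f injective on all of ℤ/61ℤ, hence bijective (finite equal-size domain and codomain). In particular f is bijective.
Since f is bijective, we find the preimage of 3. The inverse of x ↦ x^53 on (ℤ/61ℤ)^× is x ↦ x^17, because 53·17 = 901 = 15·60 + 1 ≡ 1 (mod 60) and x^{60} = 1 for x ≠ 0 (Fermat). So f⁻¹(3) = 3^17 mod 61.
Repeated squaring mod 61: 3^1 ≡ 3, 3^2 ≡ 3² = 9, 3^4 ≡ 9² = 81 ≡ 20, 3^8 ≡ 20² = 400 ≡ 34, 3^16 ≡ 34² = 1156 ≡ 58. Since 17 = 16 + 1, 3^17 ≡ 58·3: 58·3 = 174 ≡ 52. So 3^17 ≡ 52 (mod 61).
Hence f⁻¹(3) = 52.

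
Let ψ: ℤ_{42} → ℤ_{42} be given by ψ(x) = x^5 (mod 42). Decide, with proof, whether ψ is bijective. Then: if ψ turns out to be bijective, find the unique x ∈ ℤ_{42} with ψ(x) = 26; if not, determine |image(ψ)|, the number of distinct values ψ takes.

Computing x^5 mod 42 for each x (by repeated squaring, reducing mod 42 at every step), the values ψ(0), ψ(1), …, ψ(41) are: 0, 1, 32, 33, 16, 17, 6, 7, 8, 39, 40, 23, 24, 13, 14, 15, 4, 5, 30, 31, 20, 21, 22, 11, 12, 37, 38, 27, 28, 29, 18, 19, 2, 3, 34, 35, 36, 25, 26, 9, 10, 41.
Every element of ℤ_{42} appears exactly once in this list, so ψ is a bijection, and in particular bijective.
Since ψ is bijective, we read off the preimage of 26 from the same table: ψ(38) = 26, so ψ⁻¹(26) = 38.

38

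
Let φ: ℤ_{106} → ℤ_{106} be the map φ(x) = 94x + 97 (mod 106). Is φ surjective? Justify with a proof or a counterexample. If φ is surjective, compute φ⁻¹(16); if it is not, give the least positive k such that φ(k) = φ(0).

53

Since gcd(94, 106) = 2, we have 94x ≡ 0 (mod 2) for all x, so φ(x) ≡ 1 (mod 2).
But 0 ≢ 1 (mod 2), so 0 ∈ ℤ_{106} has no preimage. Therefore φ is not surjective.
Since φ is not surjective, we find the least positive k with φ(k) = φ(0): this means 94k ≡ 0 (mod 106), i.e. 106 ∣ 94k. Since gcd(94, 106) = 2, dividing through by 2 this holds exactly when 53 ∣ 47k, and as gcd(47, 53) = 1, exactly when 53 ∣ k.
The smallest positive such k is 53.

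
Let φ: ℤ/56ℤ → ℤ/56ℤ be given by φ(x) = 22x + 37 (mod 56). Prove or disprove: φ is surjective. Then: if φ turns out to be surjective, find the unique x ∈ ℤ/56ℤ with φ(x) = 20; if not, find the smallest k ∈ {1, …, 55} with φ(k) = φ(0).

Since gcd(22, 56) = 2, we have 22x ≡ 0 (mod 2) for all x, so φ(x) ≡ 1 (mod 2).
But 0 ≢ 1 (mod 2), so 0 ∈ ℤ/56ℤ has no preimage. So φ is not surjective.
Since φ is not surjective, we find the least positive k with φ(k) = φ(0): this means 22k ≡ 0 (mod 56), i.e. 56 ∣ 22k. Since gcd(22, 56) = 2, dividing through by 2 this holds exactly when 28 ∣ 11k, and as gcd(11, 28) = 1, exactly when 28 ∣ k.
The smallest positive such k is 28.

28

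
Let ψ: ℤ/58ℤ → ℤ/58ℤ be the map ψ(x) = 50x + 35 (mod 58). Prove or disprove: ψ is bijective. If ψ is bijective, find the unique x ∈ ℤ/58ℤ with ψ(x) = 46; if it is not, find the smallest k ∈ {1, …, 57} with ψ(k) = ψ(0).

Recall that injectivity means: for all x_1, x_2 in the domain, ψ(x_1) = ψ(x_2) implies x_1 = x_2.
We have gcd(50, 58) = 2 > 1. Taking x_1 = 0 and x_2 = 29: ψ(0) = 35 and ψ(29) = 50·29 + 35 = 1485 ≡ 35 (mod 58).
So ψ(0) = ψ(29) while 0 ≠ 29, therefore ψ is not injective, hence not bijective.
Since ψ is not bijective, we find the least positive k with ψ(k) = ψ(0): this means 50k ≡ 0 (mod 58), i.e. 58 ∣ 50k. Since gcd(50, 58) = 2, dividing through by 2 this holds exactly when 29 ∣ 25k, and as gcd(25, 29) = 1, exactly when 29 ∣ k.
The smallest positive such k is 29.

29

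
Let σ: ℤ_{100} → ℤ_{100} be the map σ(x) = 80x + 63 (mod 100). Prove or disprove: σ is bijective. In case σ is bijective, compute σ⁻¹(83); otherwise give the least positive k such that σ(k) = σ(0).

By definition, σ is injective when σ(a) = σ(b) forces a = b.
We have gcd(80, 100) = 20 > 1. Taking a = 0 and b = 5: σ(0) = 63 and σ(5) = 80·5 + 63 = 463 ≡ 63 (mod 100).
So σ(0) = σ(5) while 0 ≠ 5, hence σ is not injective, hence not bijective.
Since σ is not bijective, we find the least positive k with σ(k) = σ(0): this means 80k ≡ 0 (mod 100), i.e. 100 ∣ 80k. Since gcd(80, 100) = 20, dividing through by 20 this holds exactly when 5 ∣ 4k, and as gcd(4, 5) = 1, exactly when 5 ∣ k.
The smallest positive such k is 5.

5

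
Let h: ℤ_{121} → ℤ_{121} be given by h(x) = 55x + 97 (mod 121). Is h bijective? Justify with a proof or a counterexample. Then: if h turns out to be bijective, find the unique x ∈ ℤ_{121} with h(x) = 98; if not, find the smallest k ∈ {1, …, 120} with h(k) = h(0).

Recall that h is injective if h(s) = h(t) implies s = t.
We have gcd(55, 121) = 11 > 1. Taking s = 0 and t = 11: h(0) = 97 and h(11) = 55·11 + 97 = 702 ≡ 97 (mod 121).
So h(0) = h(11) while 0 ≠ 11, hence h is not injective, hence not bijective.
Since h is not bijective, we find the least positive k with h(k) = h(0): this means 55k ≡ 0 (mod 121), i.e. 121 ∣ 55k. Since gcd(55, 121) = 11, dividing through by 11 this holds exactly when 11 ∣ 5k, and as gcd(5, 11) = 1, exactly when 11 ∣ k.
The smallest positive such k is 11.

11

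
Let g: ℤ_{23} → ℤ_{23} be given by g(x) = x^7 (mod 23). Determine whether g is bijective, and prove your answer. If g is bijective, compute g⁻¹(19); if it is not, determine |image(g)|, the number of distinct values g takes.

Since 23 is prime, the nonzero elements of ℤ_{23} form a cyclic group of order 22.
As gcd(7, 22) = 1, raising to the 7th power is a bijection on this group: if u^7 ≡ v^7 then (uv^{−1})^7 = 1, and the only element of order dividing gcd(7, 22) = 1 is 1, so u = v.
With g(0) = 0 this makes g injective on all of ℤ_{23}, hence bijective (finite equal-size domain and codomain). In particular g is bijective.
Since g is bijective, we find the preimage of 19. The inverse of x ↦ x^7 on (ℤ_{23})^× is x ↦ x^19, because 7·19 = 133 = 6·22 + 1 ≡ 1 (mod 22) and x^{22} = 1 for x ≠ 0 (Fermat). So g⁻¹(19) = 19^19 mod 23.
Repeated squaring mod 23: 19^1 ≡ 19, 19^2 ≡ 19² = 361 ≡ 16, 19^4 ≡ 16² = 256 ≡ 3, 19^8 ≡ 3² = 9, 19^16 ≡ 9² = 81 ≡ 12. Since 19 = 16 + 2 + 1, 19^19 ≡ 12·16·19: 12·16 = 192 ≡ 8, then 8·19 = 152 ≡ 14. So 19^19 ≡ 14 (mod 23).
Hence g⁻¹(19) = 14.

14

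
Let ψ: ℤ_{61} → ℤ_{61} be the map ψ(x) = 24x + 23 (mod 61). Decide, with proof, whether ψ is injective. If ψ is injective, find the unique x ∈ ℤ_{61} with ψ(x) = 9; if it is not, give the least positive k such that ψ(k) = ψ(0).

35

If ψ(x_1) = ψ(x_2), then 24x_1 ≡ 24x_2 (mod 61). Because gcd(24, 61) = 1, we may cancel 24 to get x_1 ≡ x_2 (mod 61).
Therefore ψ is injective.
We now compute 24⁻¹ mod 61 explicitly. Euclid's algorithm: 61 = 2·24 + 13, 24 = 1·13 + 11, 13 = 1·11 + 2, 11 = 5·2 + 1; back-substituting gives 1 = 28·24 − 11·61, so 24⁻¹ ≡ 28 (mod 61).
Since ψ is injective, we compute ψ⁻¹(9): solve 24x + 23 ≡ 9 (mod 61), i.e. 24x ≡ 47 (mod 61).
Multiplying by 24⁻¹ = 28 gives x ≡ 28·47 = 1316 = 21·61 + 35 ≡ 35 (mod 61).
Check: ψ(35) = 24·35 + 23 = 863 = 14·61 + 9 ≡ 9 (mod 61).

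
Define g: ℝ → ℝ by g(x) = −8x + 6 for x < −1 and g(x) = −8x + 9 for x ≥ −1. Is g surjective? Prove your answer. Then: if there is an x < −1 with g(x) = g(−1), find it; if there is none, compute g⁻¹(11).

-11/8

Both pieces are strictly decreasing (slopes −8 and −8), so each is injective on its own interval.
The left piece maps (−∞, −1) onto (14, ∞); the right piece maps [−1, ∞) onto (−∞, 17].
The union (14, ∞) ∪ (−∞, 17] covers ℝ, so g is surjective.
For the follow-up: the images overlap, so an x < −1 with g(x) = g(−1) exists. g(−1) = 17; solving −8x + 6 = 17 for x < −1 gives x = (17 − 6)/(−8) = −11/8.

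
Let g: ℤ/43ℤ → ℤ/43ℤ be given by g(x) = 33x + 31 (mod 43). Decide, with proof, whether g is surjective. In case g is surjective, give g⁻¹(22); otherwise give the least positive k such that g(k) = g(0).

Since gcd(33, 43) = 1, 33 is invertible modulo 43. Euclid's algorithm: 43 = 1·33 + 10, 33 = 3·10 + 3, 10 = 3·3 + 1; back-substituting gives 1 = 30·33 − 23·43, so 33⁻¹ ≡ 30 (mod 43).
Then y ↦ 30(y − 31) is a two-sided inverse to g, so every y ∈ ℤ/43ℤ has a preimage.
Hence g is surjective.
Since g is surjective, we compute g⁻¹(22): solve 33x + 31 ≡ 22 (mod 43), i.e. 33x ≡ 34 (mod 43).
Multiplying by 33⁻¹ = 30 gives x ≡ 30·34 = 1020 = 23·43 + 31 ≡ 31 (mod 43).
Check: g(31) = 33·31 + 31 = 1054 = 24·43 + 22 ≡ 22 (mod 43).

31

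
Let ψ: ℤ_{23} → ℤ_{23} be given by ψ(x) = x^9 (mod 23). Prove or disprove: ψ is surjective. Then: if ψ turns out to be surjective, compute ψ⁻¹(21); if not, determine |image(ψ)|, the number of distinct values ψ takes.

14

Since 23 is prime, the nonzero elements of ℤ_{23} form a cyclic group of order 22.
As gcd(9, 22) = 1, raising to the 9th power is a bijection on this group: if s^9 ≡ t^9 then (st^{−1})^9 = 1, and the only element of order dividing gcd(9, 22) = 1 is 1, so s = t.
With ψ(0) = 0 this makes ψ injective on all of ℤ_{23}, hence bijective (finite equal-size domain and codomain). In particular ψ is surjective.
Since ψ is surjective, we find the preimage of 21. The inverse of x ↦ x^9 on (ℤ_{23})^× is x ↦ x^5, because 9·5 = 45 = 2·22 + 1 ≡ 1 (mod 22) and x^{22} = 1 for x ≠ 0 (Fermat). So ψ⁻¹(21) = 21^5 mod 23.
Repeated squaring mod 23: 21^1 ≡ 21, 21^2 ≡ 21² = 441 ≡ 4, 21^4 ≡ 4² = 16. Since 5 = 4 + 1, 21^5 ≡ 16·21: 16·21 = 336 ≡ 14. So 21^5 ≡ 14 (mod 23).
Hence ψ⁻¹(21) = 14.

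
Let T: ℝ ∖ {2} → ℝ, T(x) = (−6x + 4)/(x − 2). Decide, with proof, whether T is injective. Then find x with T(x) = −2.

0

Suppose T(x_1) = T(x_2). Cross-multiplying: (−6x_1 + 4)(x_2 − 2) = (−6x_2 + 4)(x_1 − 2).
Expanding both sides and cancelling the symmetric terms leaves 8·(x_1 − x_2) = 0. Since 8 ≠ 0, x_1 = x_2. Therefore T is injective.
Solving T(x) = −2: cross-multiplying gives −6x + 4 = −2(x − 2), which rearranges to −4x = 0, so x = 0.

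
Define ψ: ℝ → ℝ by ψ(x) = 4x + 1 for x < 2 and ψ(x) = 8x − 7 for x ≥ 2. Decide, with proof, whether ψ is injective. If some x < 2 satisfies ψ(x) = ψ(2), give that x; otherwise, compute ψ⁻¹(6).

5/4

Both pieces are strictly increasing (slopes 4 and 8), so each is injective on its own interval.
The left piece maps (−∞, 2) onto (−∞, 9); the right piece maps [2, ∞) onto [9, ∞).
These images are disjoint, so no value is attained by both pieces. Hence ψ is injective.
Because the two images are disjoint, no x < 2 has ψ(x) = ψ(2), so we compute ψ⁻¹(6): 6 lies in (−∞, 9), so solve 4x + 1 = 6: x = (6 − 1)/4 = 5/4.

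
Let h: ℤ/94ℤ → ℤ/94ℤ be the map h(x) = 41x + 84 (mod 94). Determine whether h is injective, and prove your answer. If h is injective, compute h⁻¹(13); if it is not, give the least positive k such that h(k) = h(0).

51

By definition, h is injective if h(u) = h(v) implies u = v.
Suppose h(u) = h(v) in ℤ/94ℤ. Then 41u + 84 ≡ 41v + 84 (mod 94), thus 41(u − v) ≡ 0 (mod 94).
Since gcd(41, 94) = 1, 41 is invertible modulo 94, so u − v ≡ 0 (mod 94), i.e. u = v.
Hence h is injective.
We now compute 41⁻¹ mod 94 explicitly. Euclid's algorithm: 94 = 2·41 + 12, 41 = 3·12 + 5, 12 = 2·5 + 2, 5 = 2·2 + 1; back-substituting gives 1 = 39·41 − 17·94, so 41⁻¹ ≡ 39 (mod 94).
Since h is injective, we find h⁻¹(13): we need 41x ≡ 13 − 84 ≡ 23 (mod 94). Using 41⁻¹ = 39: x ≡ 39·23 = 897 = 9·94 + 51, so x = 51.
Check: h(51) = 41·51 + 84 = 2175 = 23·94 + 13 ≡ 13 (mod 94).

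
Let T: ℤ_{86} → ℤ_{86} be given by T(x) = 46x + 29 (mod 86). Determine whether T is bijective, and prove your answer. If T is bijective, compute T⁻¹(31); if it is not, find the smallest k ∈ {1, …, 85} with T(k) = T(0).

By definition, T is injective when T(x_1) = T(x_2) forces x_1 = x_2.
We have gcd(46, 86) = 2 > 1. Taking x_1 = 0 and x_2 = 43: T(0) = 29 and T(43) = 46·43 + 29 = 2007 ≡ 29 (mod 86).
So T(0) = T(43) while 0 ≠ 43, so T is not injective, hence not bijective.
Since T is not bijective, we find the least positive k with T(k) = T(0): this means 46k ≡ 0 (mod 86), i.e. 86 ∣ 46k. Since gcd(46, 86) = 2, dividing through by 2 this holds exactly when 43 ∣ 23k, and as gcd(23, 43) = 1, exactly when 43 ∣ k.
The smallest positive such k is 43.

43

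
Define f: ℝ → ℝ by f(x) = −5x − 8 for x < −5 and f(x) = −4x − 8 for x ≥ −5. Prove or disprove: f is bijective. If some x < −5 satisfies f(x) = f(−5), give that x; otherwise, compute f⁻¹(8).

-4

Both pieces are strictly decreasing (slopes −5 and −4), so each is injective on its own interval.
The left piece maps (−∞, −5) onto (17, ∞); the right piece maps [−5, ∞) onto (−∞, 12].
The images leave a gap (17 has no preimage), so f is not surjective, hence not bijective.
Because the two images are disjoint, no x < −5 has f(x) = f(−5), so we compute f⁻¹(8): 8 lies in (−∞, 12], so solve −4x − 8 = 8: x = (8 + 8)/(−4) = −4.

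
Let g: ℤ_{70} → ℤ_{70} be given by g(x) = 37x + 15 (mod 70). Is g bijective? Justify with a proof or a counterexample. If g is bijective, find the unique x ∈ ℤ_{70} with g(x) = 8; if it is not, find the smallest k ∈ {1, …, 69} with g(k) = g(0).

49

Suppose g(s) = g(t) in ℤ_{70}. Then 37s + 15 ≡ 37t + 15 (mod 70), so 37(s − t) ≡ 0 (mod 70).
Since gcd(37, 70) = 1, 37 is invertible modulo 70, hence s − t ≡ 0 (mod 70), i.e. s = t.
We now compute 37⁻¹ mod 70 explicitly. Euclid's algorithm: 70 = 1·37 + 33, 37 = 1·33 + 4, 33 = 8·4 + 1; back-substituting gives 1 = 53·37 − 28·70, so 37⁻¹ ≡ 53 (mod 70).
For any y ∈ ℤ_{70}, x = 53(y − 15) mod 70 satisfies g(x) = 37·53(y − 15) + 15 ≡ y (since 37·53 ≡ 1 mod 70). So every y has a preimage.
Thus g is bijective.
Since g is bijective, we find g⁻¹(8): we need 37x ≡ 8 − 15 ≡ 63 (mod 70). Using 37⁻¹ = 53: x ≡ 53·63 = 3339 = 47·70 + 49, so x = 49.
Check: g(49) = 37·49 + 15 = 1828 = 26·70 + 8 ≡ 8 (mod 70).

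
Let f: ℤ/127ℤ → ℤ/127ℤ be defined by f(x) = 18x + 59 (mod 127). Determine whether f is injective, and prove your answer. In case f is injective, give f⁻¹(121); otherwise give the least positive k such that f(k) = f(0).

74

Recall that f is injective if f(s) = f(t) implies s = t.
Suppose f(s) = f(t) in ℤ/127ℤ. Then 18s + 59 ≡ 18t + 59 (mod 127), therefore 18(s − t) ≡ 0 (mod 127).
Since gcd(18, 127) = 1, 18 is invertible modulo 127, thus s − t ≡ 0 (mod 127), i.e. s = t.
So f is injective.
We now compute 18⁻¹ mod 127 explicitly. Euclid's algorithm: 127 = 7·18 + 1; back-substituting gives 1 = 120·18 − 17·127, so 18⁻¹ ≡ 120 (mod 127).
Since f is injective, we find f⁻¹(121): we need 18x ≡ 121 − 59 ≡ 62 (mod 127). Using 18⁻¹ = 120: x ≡ 120·62 = 7440 = 58·127 + 74, so x = 74.
Check: f(74) = 18·74 + 59 = 1391 = 10·127 + 121 ≡ 121 (mod 127).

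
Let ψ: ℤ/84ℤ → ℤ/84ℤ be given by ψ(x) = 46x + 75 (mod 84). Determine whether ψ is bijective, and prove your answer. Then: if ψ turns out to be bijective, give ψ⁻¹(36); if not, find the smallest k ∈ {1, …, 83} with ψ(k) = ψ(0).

We have gcd(46, 84) = 2 > 1. Taking u = 0 and v = 42: ψ(0) = 75 and ψ(42) = 46·42 + 75 = 2007 ≡ 75 (mod 84).
So ψ(0) = ψ(42) while 0 ≠ 42, thus ψ is not injective, hence not bijective.
Since ψ is not bijective, we find the least positive k with ψ(k) = ψ(0): this means 46k ≡ 0 (mod 84), i.e. 84 ∣ 46k. Since gcd(46, 84) = 2, dividing through by 2 this holds exactly when 42 ∣ 23k, and as gcd(23, 42) = 1, exactly when 42 ∣ k.
The smallest positive such k is 42.

42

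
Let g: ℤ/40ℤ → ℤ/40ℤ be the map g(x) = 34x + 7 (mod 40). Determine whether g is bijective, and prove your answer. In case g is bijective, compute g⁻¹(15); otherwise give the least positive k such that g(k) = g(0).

20

By definition, injectivity means: for all u, v in the domain, g(u) = g(v) implies u = v.
We have gcd(34, 40) = 2 > 1. Taking u = 0 and v = 20: g(0) = 7 and g(20) = 34·20 + 7 = 687 ≡ 7 (mod 40).
So g(0) = g(20) while 0 ≠ 20, so g is not injective, hence not bijective.
Since g is not bijective, we find the least positive k with g(k) = g(0): this means 34k ≡ 0 (mod 40), i.e. 40 ∣ 34k. Since gcd(34, 40) = 2, dividing through by 2 this holds exactly when 20 ∣ 17k, and as gcd(17, 20) = 1, exactly when 20 ∣ k.
The smallest positive such k is 20.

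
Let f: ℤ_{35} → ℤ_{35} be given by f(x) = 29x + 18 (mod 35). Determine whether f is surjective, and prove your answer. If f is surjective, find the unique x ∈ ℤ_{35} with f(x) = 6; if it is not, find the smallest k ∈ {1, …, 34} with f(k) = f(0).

2

Since gcd(29, 35) = 1, 29 is invertible modulo 35. Euclid's algorithm: 35 = 1·29 + 6, 29 = 4·6 + 5, 6 = 1·5 + 1; back-substituting gives 1 = 29·29 − 24·35, so 29⁻¹ ≡ 29 (mod 35).
Then y ↦ 29(y − 18) is a two-sided inverse to f, so every y ∈ ℤ_{35} has a preimage.
Hence f is surjective.
Since f is surjective, we compute f⁻¹(6): solve 29x + 18 ≡ 6 (mod 35), i.e. 29x ≡ 23 (mod 35).
Multiplying by 29⁻¹ = 29 gives x ≡ 29·23 = 667 = 19·35 + 2 ≡ 2 (mod 35).
Check: f(2) = 29·2 + 18 = 76 = 2·35 + 6 ≡ 6 (mod 35).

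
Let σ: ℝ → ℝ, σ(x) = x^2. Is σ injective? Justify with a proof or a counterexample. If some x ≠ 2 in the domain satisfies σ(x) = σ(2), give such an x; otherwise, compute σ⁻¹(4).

σ(2) = 4 = (−2)^2 = σ(−2) (since 2 is even), with 2 ≠ −2. So σ is not injective.
For the follow-up, such an x exists: taking x = −2 ∈ ℝ gives σ(−2) = 4 = σ(2) with −2 ≠ 2.

-2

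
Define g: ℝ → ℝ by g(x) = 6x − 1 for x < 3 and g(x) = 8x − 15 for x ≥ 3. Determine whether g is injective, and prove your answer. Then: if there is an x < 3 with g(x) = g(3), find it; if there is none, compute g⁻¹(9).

Both pieces are strictly increasing (slopes 6 and 8), so each is injective on its own interval.
The left piece maps (−∞, 3) onto (−∞, 17); the right piece maps [3, ∞) onto [9, ∞).
These images overlap. In particular g(3) = 9 (right piece), and solving 6x − 1 = 9 on the left piece gives x = 5/3 < 3.
So g(5/3) = g(3) with 5/3 ≠ 3, and g is not injective. This x = 5/3 is the requested value below 3.

5/3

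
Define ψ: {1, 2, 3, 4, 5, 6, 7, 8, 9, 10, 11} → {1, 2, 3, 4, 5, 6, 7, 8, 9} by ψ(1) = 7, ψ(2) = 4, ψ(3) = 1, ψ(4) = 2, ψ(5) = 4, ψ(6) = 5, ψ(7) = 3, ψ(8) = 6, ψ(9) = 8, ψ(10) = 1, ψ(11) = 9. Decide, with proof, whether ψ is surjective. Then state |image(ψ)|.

9

Every element of the codomain has a preimage: 1 = ψ(3), 2 = ψ(4), 3 = ψ(7), 4 = ψ(2), 5 = ψ(6), 6 = ψ(8), 7 = ψ(1), 8 = ψ(9), 9 = ψ(11).
Thus ψ is surjective.
The image of ψ is {1, 2, 3, 4, 5, 6, 7, 8, 9}, which has 9 elements.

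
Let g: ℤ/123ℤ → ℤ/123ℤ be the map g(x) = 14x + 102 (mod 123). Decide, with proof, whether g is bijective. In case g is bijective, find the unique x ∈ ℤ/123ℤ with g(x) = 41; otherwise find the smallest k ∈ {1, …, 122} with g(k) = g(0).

22

If g(s) = g(t), then 14s ≡ 14t (mod 123). Because gcd(14, 123) = 1, we may cancel 14 to get s ≡ t (mod 123).
We now compute 14⁻¹ mod 123 explicitly. Euclid's algorithm: 123 = 8·14 + 11, 14 = 1·11 + 3, 11 = 3·3 + 2, 3 = 1·2 + 1; back-substituting gives 1 = 44·14 − 5·123, so 14⁻¹ ≡ 44 (mod 123).
For any y ∈ ℤ/123ℤ, x = 44(y − 102) mod 123 satisfies g(x) = 14·44(y − 102) + 102 ≡ y (since 14·44 ≡ 1 mod 123). So every y has a preimage.
Therefore g is bijective.
Since g is bijective, we compute g⁻¹(41): solve 14x + 102 ≡ 41 (mod 123), i.e. 14x ≡ 62 (mod 123).
Multiplying by 14⁻¹ = 44 gives x ≡ 44·62 = 2728 = 22·123 + 22 ≡ 22 (mod 123).
Check: g(22) = 14·22 + 102 = 410 = 3·123 + 41 ≡ 41 (mod 123).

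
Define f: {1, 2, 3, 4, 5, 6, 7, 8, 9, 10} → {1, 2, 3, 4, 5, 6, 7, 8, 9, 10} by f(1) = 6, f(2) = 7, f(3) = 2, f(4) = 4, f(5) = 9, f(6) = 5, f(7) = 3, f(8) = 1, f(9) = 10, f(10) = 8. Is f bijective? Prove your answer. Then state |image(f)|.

10

The values 6, 7, 2, 4, 9, 5, 3, 1, 10, 8 are a permutation of {1, 2, 3, 4, 5, 6, 7, 8, 9, 10}: each element appears exactly once.
So f is injective and surjective, hence bijective.
The image of f is {1, 2, 3, 4, 5, 6, 7, 8, 9, 10}, which has 10 elements.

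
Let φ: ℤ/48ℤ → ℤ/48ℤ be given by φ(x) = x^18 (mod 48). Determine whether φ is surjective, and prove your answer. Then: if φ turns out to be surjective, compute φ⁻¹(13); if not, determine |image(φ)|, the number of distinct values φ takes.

6

φ(2): Repeated squaring mod 48: 2^1 ≡ 2, 2^2 ≡ 2² = 4, 2^4 ≡ 4² = 16, 2^8 ≡ 16² = 256 ≡ 16, 2^16 ≡ 16² = 256 ≡ 16. Since 18 = 16 + 2, 2^18 ≡ 16·4: 16·4 = 64 ≡ 16. So 2^18 ≡ 16 (mod 48).
φ(4): Repeated squaring mod 48: 4^1 ≡ 4, 4^2 ≡ 4² = 16, 4^4 ≡ 16² = 256 ≡ 16, 4^8 ≡ 16² = 256 ≡ 16, 4^16 ≡ 16² = 256 ≡ 16. Since 18 = 16 + 2, 4^18 ≡ 16·16: 16·16 = 256 ≡ 16. So 4^18 ≡ 16 (mod 48).
So φ(2) = φ(4) = 16 while 2 ≠ 4, therefore φ is not injective.
A non-injective map from the 48-element set ℤ/48ℤ to itself takes at most 47 distinct values, so it cannot be surjective. Hence φ is not surjective.
Since φ is not surjective, we determine |image(φ)|. Computing x^18 mod 48 for each x (by repeated squaring, reducing mod 48 at every step), the values φ(0), φ(1), …, φ(47) are: 0, 1, 16, 9, 16, 25, 0, 1, 16, 33, 16, 25, 0, 25, 16, 33, 16, 1, 0, 25, 16, 9, 16, 1, 0, 1, 16, 9, 16, 25, 0, 1, 16, 33, 16, 25, 0, 25, 16, 33, 16, 1, 0, 25, 16, 9, 16, 1.
The distinct values are {0, 1, 9, 16, 25, 33}; there are 6 of them.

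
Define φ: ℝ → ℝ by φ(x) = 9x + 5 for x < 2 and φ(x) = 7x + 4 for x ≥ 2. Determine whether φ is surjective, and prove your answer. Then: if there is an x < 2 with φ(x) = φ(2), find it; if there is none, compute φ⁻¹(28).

Both pieces are strictly increasing (slopes 9 and 7), so each is injective on its own interval.
The left piece maps (−∞, 2) onto (−∞, 23); the right piece maps [2, ∞) onto [18, ∞).
The union (−∞, 23) ∪ [18, ∞) covers ℝ, so φ is surjective.
For the follow-up: the images overlap, so an x < 2 with φ(x) = φ(2) exists. φ(2) = 18; solving 9x + 5 = 18 for x < 2 gives x = (18 − 5)/9 = 13/9.

13/9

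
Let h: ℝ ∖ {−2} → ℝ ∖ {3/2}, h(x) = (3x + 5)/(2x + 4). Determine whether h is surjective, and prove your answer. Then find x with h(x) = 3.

-7/3

For any y ≠ 3/2, solving y(2x + 4) = 3x + 5 for x gives a well-defined x ≠ −2. So h is surjective.
Solving h(x) = 3: cross-multiplying gives 3x + 5 = 3(2x + 4), which rearranges to −3x = 7, so x = −7/3.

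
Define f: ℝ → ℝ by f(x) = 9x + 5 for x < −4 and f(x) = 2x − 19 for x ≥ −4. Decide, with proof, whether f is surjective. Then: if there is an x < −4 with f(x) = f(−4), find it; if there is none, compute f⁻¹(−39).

Both pieces are strictly increasing (slopes 9 and 2), so each is injective on its own interval.
The left piece maps (−∞, −4) onto (−∞, −31); the right piece maps [−4, ∞) onto [−27, ∞).
The union (−∞, −31) ∪ [−27, ∞) omits the interval between −31 and −27; in particular −31 has no preimage. So f is not surjective.
Because the two images are disjoint, no x < −4 has f(x) = f(−4), so we compute f⁻¹(−39): −39 lies in (−∞, −31), so solve 9x + 5 = −39: x = (−39 − 5)/9 = −44/9.

-44/9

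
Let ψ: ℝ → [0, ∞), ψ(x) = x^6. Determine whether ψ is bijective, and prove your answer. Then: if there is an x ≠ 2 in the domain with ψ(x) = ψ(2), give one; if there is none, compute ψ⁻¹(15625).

-2

ψ(2) = 64 = (−2)^6 = ψ(−2) (since 6 is even), with 2 ≠ −2. So ψ is not injective, hence not bijective.
For the follow-up, such an x exists: taking x = −2 ∈ ℝ gives ψ(−2) = 64 = ψ(2) with −2 ≠ 2.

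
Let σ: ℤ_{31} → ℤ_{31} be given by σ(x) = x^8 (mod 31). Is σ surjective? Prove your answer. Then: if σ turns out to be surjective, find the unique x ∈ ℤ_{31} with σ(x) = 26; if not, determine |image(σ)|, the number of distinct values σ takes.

σ(15): Repeated squaring mod 31: 15^1 ≡ 15, 15^2 ≡ 15² = 225 ≡ 8, 15^4 ≡ 8² = 64 ≡ 2, 15^8 ≡ 2² = 4. So 15^8 ≡ 4 (mod 31).
σ(16): Repeated squaring mod 31: 16^1 ≡ 16, 16^2 ≡ 16² = 256 ≡ 8, 16^4 ≡ 8² = 64 ≡ 2, 16^8 ≡ 2² = 4. So 16^8 ≡ 4 (mod 31).
So σ(15) = σ(16) = 4 while 15 ≠ 16, so σ is not injective.
A non-injective map from the 31-element set ℤ_{31} to itself takes at most 30 distinct values, so it cannot be surjective. So σ is not surjective.
Since σ is not surjective, we determine |image(σ)|. Computing x^8 mod 31 for each x (by repeated squaring, reducing mod 31 at every step), the values σ(0), σ(1), …, σ(30) are: 0, 1, 8, 20, 2, 25, 5, 10, 16, 28, 14, 19, 9, 7, 18, 4, 4, 18, 7, 9, 19, 14, 28, 16, 10, 5, 25, 2, 20, 8, 1.
The distinct values are {0, 1, 2, 4, 5, 7, 8, 9, 10, 14, 16, 18, 19, 20, 25, 28}; there are 16 of them.

16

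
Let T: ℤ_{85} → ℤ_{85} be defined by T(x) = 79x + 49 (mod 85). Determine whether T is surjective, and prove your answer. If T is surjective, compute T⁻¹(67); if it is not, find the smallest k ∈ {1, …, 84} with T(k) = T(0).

82

Since gcd(79, 85) = 1, 79 is invertible modulo 85. Euclid's algorithm: 85 = 1·79 + 6, 79 = 13·6 + 1; back-substituting gives 1 = 14·79 − 13·85, so 79⁻¹ ≡ 14 (mod 85).
Then y ↦ 14(y − 49) is a two-sided inverse to T, so every y ∈ ℤ_{85} has a preimage.
Hence T is surjective.
Since T is surjective, we find T⁻¹(67): we need 79x ≡ 67 − 49 ≡ 18 (mod 85). Using 79⁻¹ = 14: x ≡ 14·18 = 252 = 2·85 + 82, so x = 82.
Check: T(82) = 79·82 + 49 = 6527 = 76·85 + 67 ≡ 67 (mod 85).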